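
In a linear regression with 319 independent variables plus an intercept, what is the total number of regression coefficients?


Each predictor gets one coefficient, plus one intercept.
Total parameters = 319 + 1 = 320.

320


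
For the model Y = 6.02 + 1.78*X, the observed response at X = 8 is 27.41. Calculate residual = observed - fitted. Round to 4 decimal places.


Predicted = 6.02 + 1.78 * 8 = 20.2600.
Residual = 27.41 - 20.2600 = 7.1500.

7.1500


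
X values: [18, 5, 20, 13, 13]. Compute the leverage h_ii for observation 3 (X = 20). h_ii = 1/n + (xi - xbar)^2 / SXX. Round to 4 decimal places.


Mean of X: xbar = 13.8000.
SXX = 134.8000.
For X = 20: h = 1/5 + (20 - 13.8000)^2/134.8000 = 0.4852.

0.4852


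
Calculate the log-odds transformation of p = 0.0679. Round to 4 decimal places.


Compute the odds: 0.0679/0.9321 = 0.0728.
Take the natural log: ln(0.0728) = -2.6194.

-2.6194


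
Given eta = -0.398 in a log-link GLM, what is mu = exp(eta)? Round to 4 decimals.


mu = exp(eta) = exp(-0.398).
= 0.6717.

0.6717


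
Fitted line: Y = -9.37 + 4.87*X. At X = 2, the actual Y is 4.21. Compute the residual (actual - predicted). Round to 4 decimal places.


Fitted value at X = 2 is yhat = -9.37 + 4.87*2 = 0.3700.
Residual = 4.21 - 0.3700 = 3.8400.

3.8400


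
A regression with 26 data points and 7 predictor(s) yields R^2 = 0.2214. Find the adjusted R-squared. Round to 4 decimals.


Plug in: Adj R^2 = 1 - (1 - 0.2214) * 25/18.
= 1 - 0.7786 * 25/18
= 1 - 19.4650 / 18
= 1 - 1.0814 = -0.0814.

-0.0814


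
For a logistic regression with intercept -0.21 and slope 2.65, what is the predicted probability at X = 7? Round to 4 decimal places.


Linear predictor: z = -0.21 + 2.65 * 7 = 18.3400.
P = 1/(1 + exp(-18.3400)) = 1/(1 + 0.0000) = 1.0000.

1.0000


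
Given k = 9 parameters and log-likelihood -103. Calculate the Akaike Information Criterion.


AIC = 2*9 - 2*(-103).
= 18 + 206 = 224.

224


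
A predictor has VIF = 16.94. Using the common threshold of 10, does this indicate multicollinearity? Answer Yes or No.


The threshold is 10.
VIF = 16.94 is >= 10.
Multicollinearity indication: Yes.

Yes


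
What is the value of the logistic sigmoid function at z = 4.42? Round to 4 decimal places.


exp(-4.4200) = 0.0120.
1 + exp(-z) = 1.0120.
sigmoid = 1/1.0120 = 0.9881.

0.9881


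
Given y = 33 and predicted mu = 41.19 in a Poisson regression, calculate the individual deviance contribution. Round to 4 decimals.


y/mu = 33/41.19 = 0.801165 (approx.), and ln(33/41.19) = -0.221688.
y * ln(y/mu) = 33 * -0.221688 = -7.315704.
y - mu = -8.19.
D = 2 * (-7.315704 - -8.19) = 1.748592, which rounds to 1.7486.

1.7486


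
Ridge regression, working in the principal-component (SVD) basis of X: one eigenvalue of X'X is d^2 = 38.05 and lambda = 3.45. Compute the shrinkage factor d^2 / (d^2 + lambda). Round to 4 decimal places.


Compute the denominator: 38.05 + 3.45 = 41.5000.
Shrinkage factor = 38.05 / 41.5000 = 0.9169.

0.9169


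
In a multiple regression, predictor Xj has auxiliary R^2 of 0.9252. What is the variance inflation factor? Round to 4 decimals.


Denominator: 1 - 0.9252 = 0.0748.
VIF = 1 / 0.0748 = 13.3690.

13.3690


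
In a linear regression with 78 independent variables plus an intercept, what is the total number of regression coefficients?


Including the intercept, the model has 78 predictor coefficients + 1 intercept.
Total = 79.

79


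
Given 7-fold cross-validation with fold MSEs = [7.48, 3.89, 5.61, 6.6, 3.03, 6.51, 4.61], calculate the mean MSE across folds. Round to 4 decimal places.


Add all fold MSEs: 37.7300.
Divide by k = 7: 37.7300/7 = 5.3900.

5.3900


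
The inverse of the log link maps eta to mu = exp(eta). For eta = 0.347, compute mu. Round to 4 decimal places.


mu = exp(eta) = exp(0.347).
= 1.4148.

1.4148


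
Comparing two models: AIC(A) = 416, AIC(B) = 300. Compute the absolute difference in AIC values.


Compute |416 - 300| = 116.
Model B has the smaller AIC.

116


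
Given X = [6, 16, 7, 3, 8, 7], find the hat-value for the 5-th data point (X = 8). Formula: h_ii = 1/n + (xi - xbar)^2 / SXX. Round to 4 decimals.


n = 6, xbar = 7.8333.
SXX = sum((xi - xbar)^2) = 94.8333.
h = 1/6 + (8 - 7.8333)^2 / 94.8333 = 0.1670.

0.1670


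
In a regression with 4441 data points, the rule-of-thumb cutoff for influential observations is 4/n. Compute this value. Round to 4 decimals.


Using the rule of thumb:
Threshold = 4 / 4441 = 0.0009.

0.0009


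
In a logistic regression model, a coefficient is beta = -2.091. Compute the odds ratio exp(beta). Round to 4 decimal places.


The odds ratio is computed as:
OR = e^(-2.091) = 0.1236.

0.1236


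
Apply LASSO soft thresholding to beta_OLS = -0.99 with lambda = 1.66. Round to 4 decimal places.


|beta_OLS| = 0.99.
lambda = 1.66.
Since |beta| <= lambda, the coefficient is set to 0.
Result = 0.0000.

0.0000


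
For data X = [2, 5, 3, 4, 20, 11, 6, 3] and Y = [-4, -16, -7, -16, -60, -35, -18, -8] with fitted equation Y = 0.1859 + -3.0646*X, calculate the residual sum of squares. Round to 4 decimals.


Predicted values from Y = 0.1859 + -3.0646*X.
Residuals: [1.9433, -0.8629, 2.0079, -3.9275, 1.1061, -1.4753, 0.2017, 1.0079].
SSres = 28.4344.

28.4344


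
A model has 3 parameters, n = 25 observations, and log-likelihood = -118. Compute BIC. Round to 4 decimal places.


ln(25) = 3.218876.
k * ln(n) = 3 * 3.218876 = 9.656628.
-2L = 236.
BIC = 9.656628 + 236 = 245.656628, which rounds to 245.6566.

245.6566


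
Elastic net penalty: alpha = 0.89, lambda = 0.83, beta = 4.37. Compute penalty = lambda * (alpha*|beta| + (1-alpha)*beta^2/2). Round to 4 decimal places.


L1 component = 0.89 * |4.37| = 3.8893.
L2 component = 0.11 * 4.37^2 / 2 = 1.0503.
Penalty = 0.83 * (3.8893 + 1.0503) = 0.83 * 4.9396 = 4.0999.

4.0999


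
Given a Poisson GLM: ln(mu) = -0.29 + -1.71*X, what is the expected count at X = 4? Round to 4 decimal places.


Compute eta = -0.29 + -1.71 * 4 = -7.1300.
Apply inverse link: mu = e^-7.1300 = 0.0008.

0.0008


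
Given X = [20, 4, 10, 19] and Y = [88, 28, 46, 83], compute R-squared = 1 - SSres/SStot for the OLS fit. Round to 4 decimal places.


After computing the OLS fit (b0=10.9986, b1=3.7926):
SSres = 13.2303, SStot = 2526.7500.
R^2 = 1 - 13.2303/2526.7500 = 0.9948.

0.9948


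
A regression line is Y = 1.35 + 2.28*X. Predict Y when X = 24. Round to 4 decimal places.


Predicted value:
Y = 1.35 + (2.28)(24) = 1.35 + 54.7200 = 56.0700.

56.0700


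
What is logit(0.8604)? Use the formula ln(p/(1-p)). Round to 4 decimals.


1 - p = 0.1396.
p/(1-p) = 6.1633.
logit = ln(6.1633) = 1.8186.

1.8186


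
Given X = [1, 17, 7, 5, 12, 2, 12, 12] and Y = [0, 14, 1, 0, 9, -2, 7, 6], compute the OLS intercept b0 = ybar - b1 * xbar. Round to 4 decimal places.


First find the slope: b1 = 0.9347.
Means: xbar = 8.5000, ybar = 4.3750.
b0 = ybar - b1 * xbar = 4.3750 - 0.9347 * 8.5000 = -3.5698.

-3.5698


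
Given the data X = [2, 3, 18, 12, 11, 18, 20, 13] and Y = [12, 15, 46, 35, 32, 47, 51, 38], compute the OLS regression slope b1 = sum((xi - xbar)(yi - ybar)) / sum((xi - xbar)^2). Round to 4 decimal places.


Calculate xbar = 12.1250, ybar = 34.5000.
S_xx = 318.8750, S_xy = 682.5000.
Using b1 = S_xy / S_xx = 682.5000 / 318.8750, we get b1 = 2.1403.

2.1403


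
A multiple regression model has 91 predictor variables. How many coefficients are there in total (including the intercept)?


Each predictor gets one coefficient, plus one intercept.
Total parameters = 91 + 1 = 92.

92


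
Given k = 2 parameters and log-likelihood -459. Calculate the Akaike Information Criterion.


Compute:
2k = 2*2 = 4.
-2*loglik = -2*(-459) = 918.
AIC = 4 + 918 = 922.

922


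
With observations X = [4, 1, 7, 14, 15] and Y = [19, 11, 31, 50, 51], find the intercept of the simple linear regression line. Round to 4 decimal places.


First find the slope: b1 = 2.9218.
Means: xbar = 8.2000, ybar = 32.4000.
b0 = ybar - b1 * xbar = 32.4000 - 2.9218 * 8.2000 = 8.4416.

8.4416


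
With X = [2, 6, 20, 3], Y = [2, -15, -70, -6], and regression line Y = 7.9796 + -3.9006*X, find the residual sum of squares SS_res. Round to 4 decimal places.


Predicted values from Y = 7.9796 + -3.9006*X.
Residuals: [1.8216, 0.4240, 0.0324, -2.2778].
SSres = 8.6874.

8.6874


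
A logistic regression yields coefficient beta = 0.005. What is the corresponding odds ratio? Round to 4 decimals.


Odds ratio = exp(beta) = exp(0.005).
= 1.0050.

1.0050


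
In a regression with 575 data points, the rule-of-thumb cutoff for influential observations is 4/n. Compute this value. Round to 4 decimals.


Using the rule of thumb:
Threshold = 4 / 575 = 0.0070.

0.0070


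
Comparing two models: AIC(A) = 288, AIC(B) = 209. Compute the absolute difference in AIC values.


Compute |288 - 209| = 79.
Model B has the smaller AIC.

79


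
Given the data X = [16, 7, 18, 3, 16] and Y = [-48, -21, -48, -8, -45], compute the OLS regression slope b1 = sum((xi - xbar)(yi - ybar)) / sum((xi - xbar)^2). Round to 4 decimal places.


First compute the means: xbar = 12.0000, ybar = -34.0000.
Then S_xx = sum((xi - xbar)^2) = 174.0000.
S_xy = sum((xi - xbar)(yi - ybar)) = -483.0000.
b1 = S_xy / S_xx = -483.0000 / 174.0000 = -2.7759.

-2.7759


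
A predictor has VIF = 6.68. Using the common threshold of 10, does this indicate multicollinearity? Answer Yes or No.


Check: VIF = 6.68 vs threshold = 10.
Since 6.68 < 10, the answer is No.

No


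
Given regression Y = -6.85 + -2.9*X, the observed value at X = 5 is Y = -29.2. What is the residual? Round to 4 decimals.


Compute yhat = -6.85 + (-2.9)(5) = -21.3500.
Residual = actual - predicted = -29.2 - -21.3500 = -7.8500.

-7.8500


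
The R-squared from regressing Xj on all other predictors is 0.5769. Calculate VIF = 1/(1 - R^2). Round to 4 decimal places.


Denominator: 1 - 0.5769 = 0.4231.
VIF = 1 / 0.4231 = 2.3635.

2.3635


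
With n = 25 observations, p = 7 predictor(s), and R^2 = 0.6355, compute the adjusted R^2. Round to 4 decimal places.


Plug in: Adj R^2 = 1 - (1 - 0.6355) * 24/17.
= 1 - 0.3645 * 24/17
= 1 - 8.7480 / 17
= 1 - 0.5146 = 0.4854.

0.4854


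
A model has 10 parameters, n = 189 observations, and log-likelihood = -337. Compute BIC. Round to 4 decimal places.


Compute k*ln(n) = 10*ln(189) = 10*5.241747 = 52.417470.
Then -2*loglik = 674.
BIC = 52.417470 + 674 = 726.417470, which rounds to 726.4175.

726.4175


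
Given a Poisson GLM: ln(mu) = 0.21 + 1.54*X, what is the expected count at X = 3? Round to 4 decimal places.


Linear predictor: eta = 0.21 + (1.54)(3) = 4.8300.
Expected count: mu = exp(4.8300) = 125.2110.

125.2110


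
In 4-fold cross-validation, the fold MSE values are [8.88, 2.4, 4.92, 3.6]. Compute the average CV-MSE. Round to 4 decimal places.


Sum of fold MSEs = 19.8000.
Average = 19.8000 / 4 = 4.9500.

4.9500


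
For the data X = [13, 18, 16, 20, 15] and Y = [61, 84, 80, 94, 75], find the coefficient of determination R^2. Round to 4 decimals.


After computing the OLS fit (b0=6.6849, b1=4.3973):
SSres = 26.1918, SStot = 590.8000.
R^2 = 1 - 26.1918/590.8000 = 0.9557.

0.9557


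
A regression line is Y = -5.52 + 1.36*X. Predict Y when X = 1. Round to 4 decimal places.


Predicted value:
Y = -5.52 + (1.36)(1) = -5.52 + 1.3600 = -4.1600.

-4.1600


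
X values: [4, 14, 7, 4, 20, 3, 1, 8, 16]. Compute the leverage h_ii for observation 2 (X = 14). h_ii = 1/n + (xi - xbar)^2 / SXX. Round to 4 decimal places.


Mean of X: xbar = 8.5556.
SXX = 348.2222.
For X = 14: h = 1/9 + (14 - 8.5556)^2/348.2222 = 0.1962.

0.1962


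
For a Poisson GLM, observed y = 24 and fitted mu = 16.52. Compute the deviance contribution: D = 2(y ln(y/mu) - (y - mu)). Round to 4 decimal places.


Compute y*ln(y/mu) = 24*ln(24/16.52) = 24*0.373482 = 8.963568.
y - mu = 7.48.
D = 2*(8.963568 - (7.48)) = 2.967136, which rounds to 2.9671.

2.9671


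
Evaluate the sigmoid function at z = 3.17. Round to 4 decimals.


Compute exp(-3.1700) = 0.0420.
Sigmoid = 1 / (1 + 0.0420) = 1 / 1.0420 = 0.9597.

0.9597


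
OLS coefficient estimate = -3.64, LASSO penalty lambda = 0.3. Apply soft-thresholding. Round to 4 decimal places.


Check: |-3.64| = 3.64 vs lambda = 0.3.
Since |beta| > lambda, coefficient = sign(beta)*(|beta| - lambda) = -3.3400.
Soft-thresholded coefficient = -3.3400.

-3.3400


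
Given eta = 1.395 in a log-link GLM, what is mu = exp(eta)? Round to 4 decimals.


Apply the inverse link:
mu = e^1.395 = 4.0350.

4.0350


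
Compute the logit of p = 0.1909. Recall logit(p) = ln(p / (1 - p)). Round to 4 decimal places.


Compute the odds: 0.1909/0.8091 = 0.2359.
Take the natural log: ln(0.2359) = -1.4442.

-1.4442


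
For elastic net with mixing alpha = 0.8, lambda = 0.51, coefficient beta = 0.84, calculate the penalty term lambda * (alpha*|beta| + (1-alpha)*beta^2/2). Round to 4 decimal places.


Compute:
L1 = 0.8 * 0.84 = 0.6720.
L2 = 0.2 * 0.84^2 / 2 = 0.0706.
Penalty = 0.51 * (0.6720 + 0.0706) = 0.3787.

0.3787


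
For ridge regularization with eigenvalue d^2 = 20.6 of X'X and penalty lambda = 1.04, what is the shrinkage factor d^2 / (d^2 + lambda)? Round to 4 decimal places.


Denominator = d^2 + lambda = 20.6 + 1.04 = 21.6400.
Shrinkage = 20.6 / 21.6400 = 0.9519.

0.9519


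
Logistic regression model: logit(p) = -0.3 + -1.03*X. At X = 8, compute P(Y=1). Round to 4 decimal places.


z = -0.3 + -1.03 * 8 = -8.5400.
Sigmoid: P = 1 / (1 + exp(8.5400)) = 0.0002.

0.0002


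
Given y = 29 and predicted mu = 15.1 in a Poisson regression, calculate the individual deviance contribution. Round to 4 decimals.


Compute y*ln(y/mu) = 29*ln(29/15.1) = 29*0.652601 = 18.925429.
y - mu = 13.9.
D = 2*(18.925429 - (13.9)) = 10.050858, which rounds to 10.0509.

10.0509


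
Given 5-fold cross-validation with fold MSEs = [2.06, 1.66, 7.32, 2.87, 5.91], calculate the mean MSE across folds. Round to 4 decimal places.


Total MSE across folds = 19.8200.
CV-MSE = 19.8200/5 = 3.9640.

3.9640


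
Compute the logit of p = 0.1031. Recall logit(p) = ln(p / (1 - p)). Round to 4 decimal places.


1 - p = 0.8969.
p/(1-p) = 0.1150.
logit = ln(0.1150) = -2.1632.

-2.1632


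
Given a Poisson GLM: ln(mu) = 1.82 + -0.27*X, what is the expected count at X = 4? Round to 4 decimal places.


eta = 1.82 + -0.27 * 4 = 0.7400.
mu = exp(0.7400) = 2.0959.

2.0959


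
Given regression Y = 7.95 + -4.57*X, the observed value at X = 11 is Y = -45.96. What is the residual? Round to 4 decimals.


Fitted value at X = 11 is yhat = 7.95 + -4.57*11 = -42.3200.
Residual = -45.96 - -42.3200 = -3.6400.

-3.6400


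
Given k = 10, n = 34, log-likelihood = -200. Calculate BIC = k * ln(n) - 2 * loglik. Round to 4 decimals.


Compute k*ln(n) = 10*ln(34) = 10*3.526361 = 35.263610.
Then -2*loglik = 400.
BIC = 35.263610 + 400 = 435.263610, which rounds to 435.2636.

435.2636


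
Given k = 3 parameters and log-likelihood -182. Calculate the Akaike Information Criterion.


AIC = 2k - 2*loglik = 2(3) - 2(-182).
= 6 + 364 = 370.

370


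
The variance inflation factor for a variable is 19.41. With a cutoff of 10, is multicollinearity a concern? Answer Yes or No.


Check: VIF = 19.41 vs threshold = 10.
Since 19.41 >= 10, the answer is Yes.

Yes


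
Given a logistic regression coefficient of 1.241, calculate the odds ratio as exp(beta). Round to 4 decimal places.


Odds ratio = exp(beta) = exp(1.241).
= 3.4591.

3.4591


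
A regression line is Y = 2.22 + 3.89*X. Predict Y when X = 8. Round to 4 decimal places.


Predicted value:
Y = 2.22 + (3.89)(8) = 2.22 + 31.1200 = 33.3400.

33.3400


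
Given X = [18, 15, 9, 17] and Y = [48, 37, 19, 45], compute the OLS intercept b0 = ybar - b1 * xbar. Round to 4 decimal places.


Compute b1 = 3.2256 from the OLS formula.
With xbar = 14.7500 and ybar = 37.2500, the intercept is:
b0 = 37.2500 - 3.2256 * 14.7500 = -10.3282.

-10.3282


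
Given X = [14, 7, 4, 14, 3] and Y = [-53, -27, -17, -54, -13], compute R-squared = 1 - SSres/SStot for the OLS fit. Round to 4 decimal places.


Fit the OLS line: b0 = -1.9011, b1 = -3.6784.
SSres = 1.0954.
SStot = 1532.8000.
R^2 = 1 - 1.0954/1532.8000 = 0.9993.

0.9993


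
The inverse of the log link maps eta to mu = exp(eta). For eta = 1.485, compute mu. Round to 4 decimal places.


Apply the inverse link:
mu = e^1.485 = 4.4150.

4.4150


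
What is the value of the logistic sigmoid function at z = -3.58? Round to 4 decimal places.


exp(3.5800) = 35.8735.
1 + exp(-z) = 36.8735.
sigmoid = 1/36.8735 = 0.0271.

0.0271


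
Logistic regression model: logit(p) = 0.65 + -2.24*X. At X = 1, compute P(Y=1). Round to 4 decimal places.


Linear predictor: z = 0.65 + -2.24 * 1 = -1.5900.
P = 1/(1 + exp(1.5900)) = 1/(1 + 4.9037) = 0.1694.

0.1694


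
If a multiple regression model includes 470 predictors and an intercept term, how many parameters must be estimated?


Including the intercept, the model has 470 predictor coefficients + 1 intercept.
Total = 471.

471


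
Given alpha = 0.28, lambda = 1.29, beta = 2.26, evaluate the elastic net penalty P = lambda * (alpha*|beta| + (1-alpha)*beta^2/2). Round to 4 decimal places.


L1 component = 0.28 * |2.26| = 0.6328.
L2 component = 0.72 * 2.26^2 / 2 = 1.8387.
Penalty = 1.29 * (0.6328 + 1.8387) = 1.29 * 2.4715 = 3.1883.

3.1883


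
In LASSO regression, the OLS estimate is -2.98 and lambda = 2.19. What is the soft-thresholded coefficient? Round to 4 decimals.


Check: |-2.98| = 2.98 vs lambda = 2.19.
Since |beta| > lambda, coefficient = sign(beta)*(|beta| - lambda) = -0.7900.
Soft-thresholded coefficient = -0.7900.

-0.7900


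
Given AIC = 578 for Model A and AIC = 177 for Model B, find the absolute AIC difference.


Absolute difference = |578 - 177| = 401.
The model with lower AIC (B) is preferred.

401


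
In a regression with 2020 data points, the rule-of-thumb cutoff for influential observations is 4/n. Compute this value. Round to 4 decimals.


Cook's distance cutoff = 4/n = 4/2020.
= 0.0020.

0.0020


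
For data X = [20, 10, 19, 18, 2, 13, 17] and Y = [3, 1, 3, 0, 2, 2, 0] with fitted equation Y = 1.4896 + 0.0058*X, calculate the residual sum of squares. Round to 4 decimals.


Predicted values from Y = 1.4896 + 0.0058*X.
Residuals: [1.3944, -0.5476, 1.4002, -1.5940, 0.4988, 0.4350, -1.5882].
SSres = 9.7060.

9.7060


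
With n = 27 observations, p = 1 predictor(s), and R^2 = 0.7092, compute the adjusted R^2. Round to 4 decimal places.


Using the formula:
(1 - 0.7092) = 0.2908.
Multiply by 26/25: 0.2908 * 26 = 7.5608, then 7.5608 / 25 = 0.3024.
Adj R^2 = 1 - 0.3024 = 0.6976.

0.6976


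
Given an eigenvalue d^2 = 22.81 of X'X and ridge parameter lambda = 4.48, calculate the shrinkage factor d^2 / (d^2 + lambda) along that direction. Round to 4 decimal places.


Denominator = d^2 + lambda = 22.81 + 4.48 = 27.2900.
Shrinkage = 22.81 / 27.2900 = 0.8358.

0.8358


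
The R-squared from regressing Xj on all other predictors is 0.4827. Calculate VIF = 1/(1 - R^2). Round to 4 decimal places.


VIF = 1 / (1 - 0.4827).
= 1 / 0.5173 = 1.9331.

1.9331


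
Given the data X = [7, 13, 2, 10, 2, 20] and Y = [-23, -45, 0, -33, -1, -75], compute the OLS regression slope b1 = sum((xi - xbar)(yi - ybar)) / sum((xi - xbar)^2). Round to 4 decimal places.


Calculate xbar = 9.0000, ybar = -29.5000.
S_xx = 240.0000, S_xy = -985.0000.
Using b1 = S_xy / S_xx = -985.0000 / 240.0000, we get b1 = -4.1042.

-4.1042


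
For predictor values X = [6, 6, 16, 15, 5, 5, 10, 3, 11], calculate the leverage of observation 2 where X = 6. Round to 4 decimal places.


Compute xbar = 8.5556 with n = 9 observations.
SXX = 174.2222.
Leverage = 1/9 + (6 - 8.5556)^2/174.2222 = 0.1486.

0.1486


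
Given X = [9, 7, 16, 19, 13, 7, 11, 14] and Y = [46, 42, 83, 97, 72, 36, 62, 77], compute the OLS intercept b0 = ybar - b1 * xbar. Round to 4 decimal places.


Compute b1 = 4.9769 from the OLS formula.
With xbar = 12.0000 and ybar = 64.3750, the intercept is:
b0 = 64.3750 - 4.9769 * 12.0000 = 4.6519.

4.6519


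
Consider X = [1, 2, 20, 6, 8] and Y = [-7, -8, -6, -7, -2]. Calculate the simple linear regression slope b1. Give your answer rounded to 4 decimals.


Calculate xbar = 7.4000, ybar = -6.0000.
S_xx = 231.2000, S_xy = 21.0000.
Using b1 = S_xy / S_xx = 21.0000 / 231.2000, we get b1 = 0.0908.

0.0908


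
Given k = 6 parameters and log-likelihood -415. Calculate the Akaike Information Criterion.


Compute:
2k = 2*6 = 12.
-2*loglik = -2*(-415) = 830.
AIC = 12 + 830 = 842.

842


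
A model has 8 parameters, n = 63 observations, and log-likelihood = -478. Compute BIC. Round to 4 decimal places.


k * ln(n) = 8 * ln(63) = 8 * 4.143135 = 33.145080.
-2 * loglik = -2 * (-478) = 956.
BIC = 33.145080 + 956 = 989.145080, which rounds to 989.1451.

989.1451


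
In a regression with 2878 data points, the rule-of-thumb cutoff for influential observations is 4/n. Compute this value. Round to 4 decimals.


The threshold is 4/n.
4/2878 = 0.0014.

0.0014


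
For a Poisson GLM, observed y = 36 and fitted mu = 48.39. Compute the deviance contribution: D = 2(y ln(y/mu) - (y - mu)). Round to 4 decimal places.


First: ln(36/48.39) = -0.295774.
Then: 36 * -0.295774 = -10.647864.
y - mu = 36 - 48.39 = -12.39.
D = 2(-10.647864 - -12.39) = 3.484272, which rounds to 3.4843.

3.4843


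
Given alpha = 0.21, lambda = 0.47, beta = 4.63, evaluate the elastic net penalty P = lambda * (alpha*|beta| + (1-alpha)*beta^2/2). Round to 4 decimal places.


Compute:
L1 = 0.21 * 4.63 = 0.9723.
L2 = 0.79 * 4.63^2 / 2 = 8.4676.
Penalty = 0.47 * (0.9723 + 8.4676) = 4.4367.

4.4367


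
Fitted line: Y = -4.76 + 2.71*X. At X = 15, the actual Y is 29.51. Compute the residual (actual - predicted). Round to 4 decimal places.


Fitted value at X = 15 is yhat = -4.76 + 2.71*15 = 35.8900.
Residual = 29.51 - 35.8900 = -6.3800.

-6.3800


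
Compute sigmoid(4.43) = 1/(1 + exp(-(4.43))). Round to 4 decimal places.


Compute exp(-4.4300) = 0.0119.
Sigmoid = 1 / (1 + 0.0119) = 1 / 1.0119 = 0.9882.

0.9882


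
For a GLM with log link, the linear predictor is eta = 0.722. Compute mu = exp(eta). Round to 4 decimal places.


Apply the inverse link:
mu = e^0.722 = 2.0585.

2.0585


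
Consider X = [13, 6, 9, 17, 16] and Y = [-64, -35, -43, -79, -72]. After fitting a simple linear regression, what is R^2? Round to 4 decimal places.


After computing the OLS fit (b0=-9.4908, b1=-4.0253):
SSres = 18.7442, SStot = 1425.2000.
R^2 = 1 - 18.7442/1425.2000 = 0.9868.

0.9868


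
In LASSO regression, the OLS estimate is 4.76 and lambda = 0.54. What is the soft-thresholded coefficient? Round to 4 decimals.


Check: |4.76| = 4.76 vs lambda = 0.54.
Since |beta| > lambda, coefficient = sign(beta)*(|beta| - lambda) = 4.2200.
Soft-thresholded coefficient = 4.2200.

4.2200


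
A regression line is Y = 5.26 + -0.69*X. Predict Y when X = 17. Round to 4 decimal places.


Substitute X = 17 into the equation:
Y = 5.26 + -0.69 * 17 = 5.26 + -11.7300 = -6.4700.

-6.4700


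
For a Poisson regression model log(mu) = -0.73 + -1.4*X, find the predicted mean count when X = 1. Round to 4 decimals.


Linear predictor: eta = -0.73 + (-1.4)(1) = -2.1300.
Expected count: mu = exp(-2.1300) = 0.1188.

0.1188


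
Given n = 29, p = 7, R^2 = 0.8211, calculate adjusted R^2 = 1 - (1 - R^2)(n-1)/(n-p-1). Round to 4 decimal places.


Plug in: Adj R^2 = 1 - (1 - 0.8211) * 28/21.
= 1 - 0.1789 * 28/21
= 1 - 5.0092 / 21
= 1 - 0.2385 = 0.7615.

0.7615


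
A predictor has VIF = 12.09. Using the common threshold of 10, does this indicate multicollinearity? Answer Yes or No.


The threshold is 10.
VIF = 12.09 is >= 10.
Multicollinearity indication: Yes.

Yes


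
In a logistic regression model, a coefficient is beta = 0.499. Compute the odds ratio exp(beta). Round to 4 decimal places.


Odds ratio = exp(beta) = exp(0.499).
= 1.6471.

1.6471


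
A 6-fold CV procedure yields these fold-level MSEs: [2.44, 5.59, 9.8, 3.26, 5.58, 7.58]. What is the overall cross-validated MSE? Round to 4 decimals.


Add all fold MSEs: 34.2500.
Divide by k = 6: 34.2500/6 = 5.7083.

5.7083


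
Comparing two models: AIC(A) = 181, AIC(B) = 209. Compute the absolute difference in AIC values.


|AIC_A - AIC_B| = |181 - 209| = 28.
Model A is preferred (lower AIC).

28


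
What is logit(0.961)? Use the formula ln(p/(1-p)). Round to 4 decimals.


The odds are p/(1-p) = 0.961 / 0.039 = 24.6410.
logit(p) = ln(24.6410) = 3.2044.

3.2044


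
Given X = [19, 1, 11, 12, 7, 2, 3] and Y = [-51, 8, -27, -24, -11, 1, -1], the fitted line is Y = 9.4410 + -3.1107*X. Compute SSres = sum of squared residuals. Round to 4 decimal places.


Compute predicted values, then residuals = yi - yhat_i.
Residuals: [-1.3377, 1.6697, -2.2233, 3.8874, 1.3339, -2.2196, -1.1089].
SSres = sum(residual^2) = 32.5679.

32.5679


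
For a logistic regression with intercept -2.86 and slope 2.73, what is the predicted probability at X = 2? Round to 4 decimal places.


z = -2.86 + 2.73 * 2 = 2.6000.
Sigmoid: P = 1 / (1 + exp(-2.6000)) = 0.9309.

0.9309


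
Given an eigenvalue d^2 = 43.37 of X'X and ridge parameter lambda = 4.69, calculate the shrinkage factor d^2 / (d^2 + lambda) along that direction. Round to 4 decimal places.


Compute the denominator: 43.37 + 4.69 = 48.0600.
Shrinkage factor = 43.37 / 48.0600 = 0.9024.

0.9024


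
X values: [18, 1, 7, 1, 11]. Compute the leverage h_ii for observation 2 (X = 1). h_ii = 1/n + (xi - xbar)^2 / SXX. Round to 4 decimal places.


n = 5, xbar = 7.6000.
SXX = sum((xi - xbar)^2) = 207.2000.
h = 1/5 + (1 - 7.6000)^2 / 207.2000 = 0.4102.

0.4102


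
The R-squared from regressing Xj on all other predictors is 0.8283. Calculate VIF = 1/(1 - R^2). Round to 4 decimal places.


Using VIF = 1/(1 - R^2_j):
1 - 0.8283 = 0.1717.
VIF = 5.8241.

5.8241


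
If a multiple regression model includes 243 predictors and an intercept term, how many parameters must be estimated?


Each predictor gets one coefficient, plus one intercept.
Total parameters = 243 + 1 = 244.

244


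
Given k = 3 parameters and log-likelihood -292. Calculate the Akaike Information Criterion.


AIC = 2k - 2*loglik = 2(3) - 2(-292).
= 6 + 584 = 590.

590


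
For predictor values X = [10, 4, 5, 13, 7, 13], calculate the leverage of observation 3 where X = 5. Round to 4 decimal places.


Compute xbar = 8.6667 with n = 6 observations.
SXX = 77.3333.
Leverage = 1/6 + (5 - 8.6667)^2/77.3333 = 0.3405.

0.3405


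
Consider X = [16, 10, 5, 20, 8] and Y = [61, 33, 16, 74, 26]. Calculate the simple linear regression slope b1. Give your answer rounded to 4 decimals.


Calculate xbar = 11.8000, ybar = 42.0000.
S_xx = 148.8000, S_xy = 596.0000.
Using b1 = S_xy / S_xx = 596.0000 / 148.8000, we get b1 = 4.0054.

4.0054


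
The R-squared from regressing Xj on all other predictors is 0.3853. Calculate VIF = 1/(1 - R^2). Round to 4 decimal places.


VIF = 1 / (1 - 0.3853).
= 1 / 0.6147 = 1.6268.

1.6268


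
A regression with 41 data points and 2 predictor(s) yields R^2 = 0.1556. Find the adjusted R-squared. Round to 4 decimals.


Plug in: Adj R^2 = 1 - (1 - 0.1556) * 40/38.
= 1 - 0.8444 * 40/38
= 1 - 33.7760 / 38
= 1 - 0.8888 = 0.1112.

0.1112


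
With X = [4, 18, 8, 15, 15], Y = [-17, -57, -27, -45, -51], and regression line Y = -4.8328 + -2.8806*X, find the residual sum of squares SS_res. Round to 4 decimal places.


Compute predicted values, then residuals = yi - yhat_i.
Residuals: [-0.6448, -0.3164, 0.8776, 3.0418, -2.9582].
SSres = sum(residual^2) = 19.2896.

19.2896


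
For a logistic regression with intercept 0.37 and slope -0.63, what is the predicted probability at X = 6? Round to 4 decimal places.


Linear predictor: z = 0.37 + -0.63 * 6 = -3.4100.
P = 1/(1 + exp(3.4100)) = 1/(1 + 30.2652) = 0.0320.

0.0320


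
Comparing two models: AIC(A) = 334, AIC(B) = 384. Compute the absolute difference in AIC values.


|AIC_A - AIC_B| = |334 - 384| = 50.
Model A is preferred (lower AIC).

50


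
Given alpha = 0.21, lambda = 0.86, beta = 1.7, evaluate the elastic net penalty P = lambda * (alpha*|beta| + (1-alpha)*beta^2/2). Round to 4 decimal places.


Compute:
L1 = 0.21 * 1.7 = 0.3570.
L2 = 0.79 * 1.7^2 / 2 = 1.1416.
Penalty = 0.86 * (0.3570 + 1.1416) = 1.2888.

1.2888


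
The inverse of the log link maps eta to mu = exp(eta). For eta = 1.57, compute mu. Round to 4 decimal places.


Apply the inverse link:
mu = e^1.57 = 4.8066.

4.8066


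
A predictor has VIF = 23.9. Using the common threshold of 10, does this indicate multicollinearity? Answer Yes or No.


Check: VIF = 23.9 vs threshold = 10.
Since 23.9 >= 10, the answer is Yes.

Yes


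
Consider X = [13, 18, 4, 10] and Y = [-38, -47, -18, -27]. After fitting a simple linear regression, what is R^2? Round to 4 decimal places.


After computing the OLS fit (b0=-8.4672, b1=-2.1363):
SSres = 12.0925, SStot = 481.0000.
R^2 = 1 - 12.0925/481.0000 = 0.9749.

0.9749


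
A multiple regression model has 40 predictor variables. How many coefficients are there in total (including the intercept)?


Including the intercept, the model has 40 predictor coefficients + 1 intercept.
Total = 41.

41


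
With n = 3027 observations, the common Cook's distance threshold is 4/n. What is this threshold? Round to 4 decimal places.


Using the rule of thumb:
Threshold = 4 / 3027 = 0.0013.

0.0013


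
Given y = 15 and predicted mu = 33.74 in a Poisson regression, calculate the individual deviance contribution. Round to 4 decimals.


First: ln(15/33.74) = -0.810634.
Then: 15 * -0.810634 = -12.159510.
y - mu = 15 - 33.74 = -18.74.
D = 2(-12.159510 - -18.74) = 13.160980, which rounds to 13.1610.

13.1610


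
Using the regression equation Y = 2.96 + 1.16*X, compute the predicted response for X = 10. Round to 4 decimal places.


Predicted value:
Y = 2.96 + (1.16)(10) = 2.96 + 11.6000 = 14.5600.

14.5600


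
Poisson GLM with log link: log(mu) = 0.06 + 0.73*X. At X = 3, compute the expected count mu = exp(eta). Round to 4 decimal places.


Linear predictor: eta = 0.06 + (0.73)(3) = 2.2500.
Expected count: mu = exp(2.2500) = 9.4877.

9.4877


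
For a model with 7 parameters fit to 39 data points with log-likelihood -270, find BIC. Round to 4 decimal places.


Compute k*ln(n) = 7*ln(39) = 7*3.663562 = 25.644934.
Then -2*loglik = 540.
BIC = 25.644934 + 540 = 565.644934, which rounds to 565.6449.

565.6449


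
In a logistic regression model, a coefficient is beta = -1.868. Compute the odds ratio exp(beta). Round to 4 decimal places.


exp(-1.868) = 0.1544.
So the odds ratio is 0.1544.

0.1544


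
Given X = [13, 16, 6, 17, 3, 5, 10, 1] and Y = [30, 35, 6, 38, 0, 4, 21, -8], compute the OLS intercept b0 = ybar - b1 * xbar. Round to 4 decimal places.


The slope is b1 = 2.8867.
Sample means are xbar = 8.8750 and ybar = 15.7500.
Intercept: b0 = 15.7500 - (2.8867)(8.8750) = -9.8695.

-9.8695


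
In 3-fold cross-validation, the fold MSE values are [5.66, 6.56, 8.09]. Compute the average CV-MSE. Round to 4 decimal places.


Total MSE across folds = 20.3100.
CV-MSE = 20.3100/3 = 6.7700.

6.7700


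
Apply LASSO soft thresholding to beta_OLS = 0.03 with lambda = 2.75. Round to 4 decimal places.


Check: |0.03| = 0.03 vs lambda = 2.75.
Since |beta| <= lambda, the coefficient is set to 0.
Soft-thresholded coefficient = 0.0000.

0.0000


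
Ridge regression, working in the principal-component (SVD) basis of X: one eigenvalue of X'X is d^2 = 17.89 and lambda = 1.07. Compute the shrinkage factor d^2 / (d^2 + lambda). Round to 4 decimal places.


d^2 + lambda = 17.89 + 1.07 = 18.9600.
Shrinkage factor = 17.89/18.9600 = 0.9436.

0.9436


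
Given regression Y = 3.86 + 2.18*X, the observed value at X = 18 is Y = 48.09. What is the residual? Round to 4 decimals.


Predicted = 3.86 + 2.18 * 18 = 43.1000.
Residual = 48.09 - 43.1000 = 4.9900.

4.9900


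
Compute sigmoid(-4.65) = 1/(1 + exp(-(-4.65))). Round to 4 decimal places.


exp(4.6500) = 104.5850.
1 + exp(-z) = 105.5850.
sigmoid = 1/105.5850 = 0.0095.

0.0095


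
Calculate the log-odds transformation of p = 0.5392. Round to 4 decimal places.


1 - p = 0.4608.
p/(1-p) = 1.1701.
logit = ln(1.1701) = 0.1571.

0.1571


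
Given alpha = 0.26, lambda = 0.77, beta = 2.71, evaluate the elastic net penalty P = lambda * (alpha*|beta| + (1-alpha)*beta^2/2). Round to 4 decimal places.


alpha * |beta| = 0.26 * 2.71 = 0.7046.
(1-alpha) * beta^2/2 = 0.74 * 7.3441/2 = 2.7173.
Total = 0.77 * (0.7046 + 2.7173) = 2.6349.

2.6349


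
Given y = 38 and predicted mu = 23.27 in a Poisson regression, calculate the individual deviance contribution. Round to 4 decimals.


y/mu = 38/23.27 = 1.633004 (approx.), and ln(38/23.27) = 0.490421.
y * ln(y/mu) = 38 * 0.490421 = 18.635998.
y - mu = 14.73.
D = 2 * (18.635998 - 14.73) = 7.811996, which rounds to 7.8120.

7.8120


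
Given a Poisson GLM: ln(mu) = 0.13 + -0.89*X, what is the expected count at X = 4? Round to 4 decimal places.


Compute eta = 0.13 + -0.89 * 4 = -3.4300.
Apply inverse link: mu = e^-3.4300 = 0.0324.

0.0324


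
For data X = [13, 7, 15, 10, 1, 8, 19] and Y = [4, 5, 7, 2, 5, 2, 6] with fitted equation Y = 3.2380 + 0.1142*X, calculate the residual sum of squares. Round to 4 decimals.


Compute predicted values, then residuals = yi - yhat_i.
Residuals: [-0.7226, 0.9626, 2.0490, -2.3800, 1.6478, -2.1516, 0.5922].
SSres = sum(residual^2) = 19.0069.

19.0069


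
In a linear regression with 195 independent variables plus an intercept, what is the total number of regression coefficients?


Each predictor gets one coefficient, plus one intercept.
Total parameters = 195 + 1 = 196.

196


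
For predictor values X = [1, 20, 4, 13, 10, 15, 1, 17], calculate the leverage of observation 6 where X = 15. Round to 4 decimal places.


Compute xbar = 10.1250 with n = 8 observations.
SXX = 380.8750.
Leverage = 1/8 + (15 - 10.1250)^2/380.8750 = 0.1874.

0.1874


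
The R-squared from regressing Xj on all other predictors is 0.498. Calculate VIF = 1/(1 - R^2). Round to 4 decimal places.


Using VIF = 1/(1 - R^2_j):
1 - 0.498 = 0.502.
VIF = 1.9920.

1.9920


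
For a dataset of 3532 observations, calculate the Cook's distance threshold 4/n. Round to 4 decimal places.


Using the rule of thumb:
Threshold = 4 / 3532 = 0.0011.

0.0011


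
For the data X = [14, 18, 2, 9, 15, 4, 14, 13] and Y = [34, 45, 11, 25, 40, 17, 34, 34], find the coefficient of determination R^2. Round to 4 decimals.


The fitted line is Y = 7.3848 + 2.0328*X.
SSres = 15.2620, SStot = 928.0000.
R^2 = 1 - SSres/SStot = 0.9836.

0.9836


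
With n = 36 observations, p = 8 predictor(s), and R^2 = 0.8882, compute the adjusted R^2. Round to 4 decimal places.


Adjusted R^2 = 1 - (1 - R^2) * (n-1)/(n-p-1).
(1 - R^2) = 0.1118.
(n-1)/(n-p-1) = 35/27.
(1 - R^2) * (n-1) = 0.1118 * 35 = 3.9130.
Divide by (n-p-1): 3.9130 / 27 = 0.1449.
Adj R^2 = 1 - 0.1449 = 0.8551.

0.8551


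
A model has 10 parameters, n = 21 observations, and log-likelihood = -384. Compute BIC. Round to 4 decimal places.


k * ln(n) = 10 * ln(21) = 10 * 3.044522 = 30.445220.
-2 * loglik = -2 * (-384) = 768.
BIC = 30.445220 + 768 = 798.445220, which rounds to 798.4452.

798.4452


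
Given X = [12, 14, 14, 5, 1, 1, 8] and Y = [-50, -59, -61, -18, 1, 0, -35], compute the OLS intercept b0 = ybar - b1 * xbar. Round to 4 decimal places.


The slope is b1 = -4.6430.
Sample means are xbar = 7.8571 and ybar = -31.7143.
Intercept: b0 = -31.7143 - (-4.6430)(7.8571) = 4.7661.

4.7661


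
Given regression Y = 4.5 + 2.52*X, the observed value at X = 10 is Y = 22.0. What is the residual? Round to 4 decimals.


Compute yhat = 4.5 + (2.52)(10) = 29.7000.
Residual = actual - predicted = 22.0 - 29.7000 = -7.7000.

-7.7000


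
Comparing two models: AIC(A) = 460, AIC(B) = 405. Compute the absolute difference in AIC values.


|AIC_A - AIC_B| = |460 - 405| = 55.
Model B is preferred (lower AIC).

55


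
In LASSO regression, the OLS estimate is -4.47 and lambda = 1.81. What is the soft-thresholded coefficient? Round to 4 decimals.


Absolute value: |-4.47| = 4.47.
Compare to lambda = 1.81.
Since |beta| > lambda, coefficient = sign(beta)*(|beta| - lambda) = -2.6600.

-2.6600


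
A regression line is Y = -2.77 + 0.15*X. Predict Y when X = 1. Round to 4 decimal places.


Substitute X = 1 into the equation:
Y = -2.77 + 0.15 * 1 = -2.77 + 0.1500 = -2.6200.

-2.6200


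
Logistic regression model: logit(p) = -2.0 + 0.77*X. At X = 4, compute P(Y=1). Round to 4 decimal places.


z = -2.0 + 0.77 * 4 = 1.0800.
Sigmoid: P = 1 / (1 + exp(-1.0800)) = 0.7465.

0.7465


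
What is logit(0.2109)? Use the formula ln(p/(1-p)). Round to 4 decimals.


Compute the odds: 0.2109/0.7891 = 0.2673.
Take the natural log: ln(0.2673) = -1.3195.

-1.3195


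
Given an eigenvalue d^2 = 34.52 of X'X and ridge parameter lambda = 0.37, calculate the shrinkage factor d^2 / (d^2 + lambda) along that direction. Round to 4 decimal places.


Denominator = d^2 + lambda = 34.52 + 0.37 = 34.8900.
Shrinkage = 34.52 / 34.8900 = 0.9894.

0.9894


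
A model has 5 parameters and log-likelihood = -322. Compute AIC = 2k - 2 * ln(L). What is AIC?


AIC = 2*5 - 2*(-322).
= 10 + 644 = 654.

654


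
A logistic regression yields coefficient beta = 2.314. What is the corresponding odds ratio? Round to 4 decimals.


Odds ratio = exp(beta) = exp(2.314).
= 10.1148.

10.1148


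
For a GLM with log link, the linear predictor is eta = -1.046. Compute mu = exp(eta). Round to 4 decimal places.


Apply the inverse link:
mu = e^-1.046 = 0.3513.

0.3513


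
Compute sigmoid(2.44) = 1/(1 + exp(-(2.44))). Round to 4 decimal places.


Compute exp(-2.4400) = 0.0872.
Sigmoid = 1 / (1 + 0.0872) = 1 / 1.0872 = 0.9198.

0.9198


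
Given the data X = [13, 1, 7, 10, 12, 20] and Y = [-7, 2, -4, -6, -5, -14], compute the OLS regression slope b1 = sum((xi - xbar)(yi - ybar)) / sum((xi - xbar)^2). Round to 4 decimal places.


The sample means are xbar = 10.5000 and ybar = -5.6667.
Compute S_xx = 201.5000 and S_xy = -160.0000.
Slope b1 = S_xy / S_xx = -160.0000 / 201.5000 = -0.7940.

-0.7940


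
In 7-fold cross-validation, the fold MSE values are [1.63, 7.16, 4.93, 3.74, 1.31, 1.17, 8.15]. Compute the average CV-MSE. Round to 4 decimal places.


Sum of fold MSEs = 28.0900.
Average = 28.0900 / 7 = 4.0129.

4.0129


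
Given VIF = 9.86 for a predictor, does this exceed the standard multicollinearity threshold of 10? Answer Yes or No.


Check: VIF = 9.86 vs threshold = 10.
Since 9.86 < 10, the answer is No.

No


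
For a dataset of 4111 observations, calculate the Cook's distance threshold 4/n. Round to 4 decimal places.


Cook's distance cutoff = 4/n = 4/4111.
= 0.0010.

0.0010


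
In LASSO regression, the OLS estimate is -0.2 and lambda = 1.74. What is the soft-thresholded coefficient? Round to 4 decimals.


|beta_OLS| = 0.2.
lambda = 1.74.
Since |beta| <= lambda, the coefficient is set to 0.
Result = 0.0000.

0.0000


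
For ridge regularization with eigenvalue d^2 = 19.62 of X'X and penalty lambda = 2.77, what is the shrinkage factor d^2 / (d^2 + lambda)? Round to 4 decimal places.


d^2 + lambda = 19.62 + 2.77 = 22.3900.
Shrinkage factor = 19.62/22.3900 = 0.8763.

0.8763


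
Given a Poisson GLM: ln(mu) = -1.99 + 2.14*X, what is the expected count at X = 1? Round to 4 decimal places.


eta = -1.99 + 2.14 * 1 = 0.1500.
mu = exp(0.1500) = 1.1618.

1.1618
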